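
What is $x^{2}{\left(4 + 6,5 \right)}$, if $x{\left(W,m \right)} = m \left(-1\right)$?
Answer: $25$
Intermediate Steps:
$x{\left(W,m \right)} = - m$
$x^{2}{\left(4 + 6,5 \right)} = \left(\left(-1\right) 5\right)^{2} = \left(-5\right)^{2} = 25$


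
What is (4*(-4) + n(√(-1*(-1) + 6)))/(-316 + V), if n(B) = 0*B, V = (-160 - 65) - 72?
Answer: 16/613 ≈ 0.026101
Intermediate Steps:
V = -297 (V = -225 - 72 = -297)
n(B) = 0
(4*(-4) + n(√(-1*(-1) + 6)))/(-316 + V) = (4*(-4) + 0)/(-316 - 297) = (-16 + 0)/(-613) = -16*(-1/613) = 16/613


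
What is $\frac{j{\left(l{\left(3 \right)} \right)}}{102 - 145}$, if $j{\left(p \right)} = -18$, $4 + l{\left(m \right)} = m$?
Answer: $\frac{18}{43} \approx 0.4186$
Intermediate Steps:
$l{\left(m \right)} = -4 + m$
$\frac{j{\left(l{\left(3 \right)} \right)}}{102 - 145} = \frac{1}{102 - 145} \left(-18\right) = \frac{1}{-43} \left(-18\right) = \left(- \frac{1}{43}\right) \left(-18\right) = \frac{18}{43}$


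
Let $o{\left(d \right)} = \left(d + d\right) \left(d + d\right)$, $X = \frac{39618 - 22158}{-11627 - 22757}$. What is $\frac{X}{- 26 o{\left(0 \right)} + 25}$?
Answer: $- \frac{873}{42980} \approx -0.020312$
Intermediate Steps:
$X = - \frac{4365}{8596}$ ($X = \frac{17460}{-34384} = 17460 \left(- \frac{1}{34384}\right) = - \frac{4365}{8596} \approx -0.50779$)
$o{\left(d \right)} = 4 d^{2}$ ($o{\left(d \right)} = 2 d 2 d = 4 d^{2}$)
$\frac{X}{- 26 o{\left(0 \right)} + 25} = - \frac{4365}{8596 \left(- 26 \cdot 4 \cdot 0^{2} + 25\right)} = - \frac{4365}{8596 \left(- 26 \cdot 4 \cdot 0 + 25\right)} = - \frac{4365}{8596 \left(\left(-26\right) 0 + 25\right)} = - \frac{4365}{8596 \left(0 + 25\right)} = - \frac{4365}{8596 \cdot 25} = \left(- \frac{4365}{8596}\right) \frac{1}{25} = - \frac{873}{42980}$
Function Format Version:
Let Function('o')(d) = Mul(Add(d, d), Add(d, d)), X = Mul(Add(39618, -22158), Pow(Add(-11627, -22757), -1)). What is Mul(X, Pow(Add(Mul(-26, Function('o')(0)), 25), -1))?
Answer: Rational(-873, 42980) ≈ -0.020312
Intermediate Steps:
X = Rational(-4365, 8596) (X = Mul(17460, Pow(-34384, -1)) = Mul(17460, Rational(-1, 34384)) = Rational(-4365, 8596) ≈ -0.50779)
Function('o')(d) = Mul(4, Pow(d, 2)) (Function('o')(d) = Mul(Mul(2, d), Mul(2, d)) = Mul(4, Pow(d, 2)))
Mul(X, Pow(Add(Mul(-26, Function('o')(0)), 25), -1)) = Mul(Rational(-4365, 8596), Pow(Add(Mul(-26, Mul(4, Pow(0, 2))), 25), -1)) = Mul(Rational(-4365, 8596), Pow(Add(Mul(-26, Mul(4, 0)), 25), -1)) = Mul(Rational(-4365, 8596), Pow(Add(Mul(-26, 0), 25), -1)) = Mul(Rational(-4365, 8596), Pow(Add(0, 25), -1)) = Mul(Rational(-4365, 8596), Pow(25, -1)) = Mul(Rational(-4365, 8596), Rational(1, 25)) = Rational(-873, 42980)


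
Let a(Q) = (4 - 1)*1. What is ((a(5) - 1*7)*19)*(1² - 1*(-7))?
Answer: -608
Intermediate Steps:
a(Q) = 3 (a(Q) = 3*1 = 3)
((a(5) - 1*7)*19)*(1² - 1*(-7)) = ((3 - 1*7)*19)*(1² - 1*(-7)) = ((3 - 7)*19)*(1 + 7) = -4*19*8 = -76*8 = -608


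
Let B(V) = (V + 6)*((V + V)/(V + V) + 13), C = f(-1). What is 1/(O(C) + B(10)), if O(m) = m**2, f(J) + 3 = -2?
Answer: 1/249 ≈ 0.0040161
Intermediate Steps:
f(J) = -5 (f(J) = -3 - 2 = -5)
C = -5
B(V) = 84 + 14*V (B(V) = (6 + V)*((2*V)/((2*V)) + 13) = (6 + V)*((2*V)*(1/(2*V)) + 13) = (6 + V)*(1 + 13) = (6 + V)*14 = 84 + 14*V)
1/(O(C) + B(10)) = 1/((-5)**2 + (84 + 14*10)) = 1/(25 + (84 + 140)) = 1/(25 + 224) = 1/249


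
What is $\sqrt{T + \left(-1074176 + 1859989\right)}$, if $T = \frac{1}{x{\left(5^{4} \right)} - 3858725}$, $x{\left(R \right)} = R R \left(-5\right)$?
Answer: $\frac{\sqrt{1061715100832007226}}{1162370} \approx 886.46$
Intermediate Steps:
$x{\left(R \right)} = - 5 R^{2}$ ($x{\left(R \right)} = R^{2} \left(-5\right) = - 5 R^{2}$)
$T = - \frac{1}{5811850}$ ($T = \frac{1}{- 5 \left(5^{4}\right)^{2} - 3858725} = \frac{1}{- 5 \cdot 625^{2} - 3858725} = \frac{1}{\left(-5\right) 390625 - 3858725} = \frac{1}{-1953125 - 3858725} = \frac{1}{-5811850} = - \frac{1}{5811850} \approx -1.7206 \cdot 10^{-7}$)
$\sqrt{T + \left(-1074176 + 1859989\right)} = \sqrt{- \frac{1}{5811850} + \left(-1074176 + 1859989\right)} = \sqrt{- \frac{1}{5811850} + 785813} = \sqrt{\frac{4567027284049}{5811850}} = \frac{\sqrt{1061715100832007226}}{1162370}$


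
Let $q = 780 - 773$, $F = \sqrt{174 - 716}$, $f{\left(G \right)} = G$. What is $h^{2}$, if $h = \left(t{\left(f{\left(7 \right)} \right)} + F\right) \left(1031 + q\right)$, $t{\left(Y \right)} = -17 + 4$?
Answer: $1077444 \left(-13 + i \sqrt{542}\right)^{2} \approx -4.0189 \cdot 10^{8} - 6.5218 \cdot 10^{8} i$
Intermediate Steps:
$F = i \sqrt{542}$ ($F = \sqrt{-542} = i \sqrt{542} \approx 23.281 i$)
$t{\left(Y \right)} = -13$
$q = 7$ ($q = 780 - 773 = 7$)
$h = -13494 + 1038 i \sqrt{542}$ ($h = \left(-13 + i \sqrt{542}\right) \left(1031 + 7\right) = \left(-13 + i \sqrt{542}\right) 1038 = -13494 + 1038 i \sqrt{542} \approx -13494.0 + 24166.0 i$)
$h^{2} = \left(-13494 + 1038 i \sqrt{542}\right)^{2}$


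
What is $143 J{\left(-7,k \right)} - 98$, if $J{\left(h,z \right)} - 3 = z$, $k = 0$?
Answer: $331$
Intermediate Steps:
$J{\left(h,z \right)} = 3 + z$
$143 J{\left(-7,k \right)} - 98 = 143 \left(3 + 0\right) - 98 = 143 \cdot 3 - 98 = 429 - 98 = 331$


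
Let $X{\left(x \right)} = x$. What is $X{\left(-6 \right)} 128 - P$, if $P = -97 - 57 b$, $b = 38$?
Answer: $1495$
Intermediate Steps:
$P = -2263$ ($P = -97 - 2166 = -2263$)
$X{\left(-6 \right)} 128 - P = \left(-6\right) 128 - -2263 = -768 + 2263 = 1495$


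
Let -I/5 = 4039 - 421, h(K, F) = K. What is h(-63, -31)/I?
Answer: 7/2010 ≈ 0.0034826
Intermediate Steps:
I = -18090 (I = -5*(4039 - 421) = -5*3618 = -18090)
h(-63, -31)/I = -63/(-18090) = -63*(-1/18090) = 7/2010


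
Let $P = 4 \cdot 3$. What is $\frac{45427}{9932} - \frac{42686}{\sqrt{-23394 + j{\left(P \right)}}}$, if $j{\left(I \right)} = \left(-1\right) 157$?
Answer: $\frac{45427}{9932} + \frac{42686 i \sqrt{23551}}{23551} \approx 4.5738 + 278.15 i$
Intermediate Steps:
$P = 12$
$j{\left(I \right)} = -157$
$\frac{45427}{9932} - \frac{42686}{\sqrt{-23394 + j{\left(P \right)}}} = \frac{45427}{9932} - \frac{42686}{\sqrt{-23394 - 157}} = 45427 \cdot \frac{1}{9932} - \frac{42686}{\sqrt{-23551}} = \frac{45427}{9932} - \frac{42686}{i \sqrt{23551}} = \frac{45427}{9932} - 42686 \left(- \frac{i \sqrt{23551}}{23551}\right) = \frac{45427}{9932} + \frac{42686 i \sqrt{23551}}{23551}$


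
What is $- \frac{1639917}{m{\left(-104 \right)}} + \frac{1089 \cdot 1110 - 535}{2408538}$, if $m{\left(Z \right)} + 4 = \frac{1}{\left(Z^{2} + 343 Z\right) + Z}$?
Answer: $\frac{98587188820583615}{240470842458} \approx 4.0998 \cdot 10^{5}$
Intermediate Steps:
$m{\left(Z \right)} = -4 + \frac{1}{Z^{2} + 344 Z}$ ($m{\left(Z \right)} = -4 + \frac{1}{\left(Z^{2} + 343 Z\right) + Z} = -4 + \frac{1}{Z^{2} + 344 Z}$)
$- \frac{1639917}{m{\left(-104 \right)}} + \frac{1089 \cdot 1110 - 535}{2408538} = - \frac{1639917}{\frac{1}{-104} \frac{1}{344 - 104} \left(1 - -143104 - 4 \left(-104\right)^{2}\right)} + \frac{1089 \cdot 1110 - 535}{2408538} = - \frac{1639917}{\left(- \frac{1}{104}\right) \frac{1}{240} \left(1 + 143104 - 43264\right)} + \left(1208790 - 535\right) \frac{1}{2408538} = - \frac{1639917}{\left(- \frac{1}{104}\right) \frac{1}{240} \left(1 + 143104 - 43264\right)} + 1208255 \cdot \frac{1}{2408538} = - \frac{1639917}{\left(- \frac{1}{104}\right) \frac{1}{240} \cdot 99841} + \frac{1208255}{2408538} = - \frac{1639917}{- \frac{99841}{24960}} + \frac{1208255}{2408538} = \left(-1639917\right) \left(- \frac{24960}{99841}\right) + \frac{1208255}{2408538} = \frac{40932328320}{99841} + \frac{1208255}{2408538} = \frac{98587188820583615}{240470842458}$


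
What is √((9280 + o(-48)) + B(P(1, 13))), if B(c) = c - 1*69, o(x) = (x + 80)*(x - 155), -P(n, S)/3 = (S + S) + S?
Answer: √2598 ≈ 50.971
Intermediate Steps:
P(n, S) = -9*S (P(n, S) = -3*((S + S) + S) = -3*(2*S + S) = -9*S)
o(x) = (-155 + x)*(80 + x) (o(x) = (80 + x)*(-155 + x) = (-155 + x)*(80 + x))
B(c) = -69 + c (B(c) = c - 69 = -69 + c)
√((9280 + o(-48)) + B(P(1, 13))) = √((9280 + (-12400 + (-48)² - 75*(-48))) + (-69 - 9*13)) = √((9280 + (-12400 + 2304 + 3600)) + (-69 - 117)) = √((9280 - 6496) - 186) = √(2784 - 186) = √2598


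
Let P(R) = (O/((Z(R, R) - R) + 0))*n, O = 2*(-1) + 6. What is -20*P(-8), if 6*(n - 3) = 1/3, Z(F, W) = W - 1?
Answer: 2200/9 ≈ 244.44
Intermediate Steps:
Z(F, W) = -1 + W
n = 55/18 (n = 3 + (⅙)/3 = 3 + (⅙)*(⅓) = 3 + 1/18 = 55/18 ≈ 3.0556)
O = 4 (O = -2 + 6 = 4)
P(R) = -110/9 (P(R) = (4/(((-1 + R) - R) + 0))*(55/18) = (4/(-1 + 0))*(55/18) = (4/(-1))*(55/18) = -1*4*(55/18) = -4*55/18 = -110/9)
-20*P(-8) = -20*(-110/9) = 2200/9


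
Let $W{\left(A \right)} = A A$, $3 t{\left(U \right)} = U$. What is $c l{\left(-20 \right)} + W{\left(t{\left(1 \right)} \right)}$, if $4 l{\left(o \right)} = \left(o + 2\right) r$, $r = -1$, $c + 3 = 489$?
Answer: $\frac{19684}{9} \approx 2187.1$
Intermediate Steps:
$c = 486$ ($c = -3 + 489 = 486$)
$t{\left(U \right)} = \frac{U}{3}$
$l{\left(o \right)} = - \frac{1}{2} - \frac{o}{4}$ ($l{\left(o \right)} = \frac{\left(o + 2\right) \left(-1\right)}{4} = \frac{\left(2 + o\right) \left(-1\right)}{4} = \frac{-2 - o}{4} = - \frac{1}{2} - \frac{o}{4}$)
$W{\left(A \right)} = A^{2}$
$c l{\left(-20 \right)} + W{\left(t{\left(1 \right)} \right)} = 486 \left(- \frac{1}{2} - -5\right) + \left(\frac{1}{3} \cdot 1\right)^{2} = 486 \left(- \frac{1}{2} + 5\right) + \left(\frac{1}{3}\right)^{2} = 486 \cdot \frac{9}{2} + \frac{1}{9} = 2187 + \frac{1}{9} = \frac{19684}{9}$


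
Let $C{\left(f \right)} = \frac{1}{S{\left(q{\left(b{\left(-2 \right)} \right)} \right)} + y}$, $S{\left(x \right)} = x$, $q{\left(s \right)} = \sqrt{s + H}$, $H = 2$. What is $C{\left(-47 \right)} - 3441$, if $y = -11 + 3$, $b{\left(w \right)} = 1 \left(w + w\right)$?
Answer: $- \frac{113557}{33} - \frac{i \sqrt{2}}{66} \approx -3441.1 - 0.021427 i$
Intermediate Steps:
$b{\left(w \right)} = 2 w$ ($b{\left(w \right)} = 1 \cdot 2 w = 2 w$)
$q{\left(s \right)} = \sqrt{2 + s}$ ($q{\left(s \right)} = \sqrt{s + 2} = \sqrt{2 + s}$)
$y = -8$
$C{\left(f \right)} = \frac{1}{-8 + i \sqrt{2}}$ ($C{\left(f \right)} = \frac{1}{\sqrt{2 + 2 \left(-2\right)} - 8} = \frac{1}{\sqrt{2 - 4} - 8} = \frac{1}{\sqrt{-2} - 8} = \frac{1}{i \sqrt{2} - 8} = \frac{1}{-8 + i \sqrt{2}}$)
$C{\left(-47 \right)} - 3441 = \left(- \frac{4}{33} - \frac{i \sqrt{2}}{66}\right) - 3441 = - \frac{113557}{33} - \frac{i \sqrt{2}}{66}$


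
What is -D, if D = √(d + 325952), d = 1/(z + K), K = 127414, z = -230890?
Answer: -7*√17806429439331/51738 ≈ -570.92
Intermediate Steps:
d = -1/103476 (d = 1/(-230890 + 127414) = 1/(-103476) = -1/103476 ≈ -9.6641e-6)
D = 7*√17806429439331/51738 (D = √(-1/103476 + 325952) = √(33728209151/103476) = 7*√17806429439331/51738 ≈ 570.92)
-D = -7*√17806429439331/51738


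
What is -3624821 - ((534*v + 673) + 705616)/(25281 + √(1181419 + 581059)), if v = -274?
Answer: -2310353568951956/637366483 + 559973*√1762478/637366483 ≈ -3.6248e+6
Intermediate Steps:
-3624821 - ((534*v + 673) + 705616)/(25281 + √(1181419 + 581059)) = -3624821 - ((534*(-274) + 673) + 705616)/(25281 + √(1181419 + 581059)) = -3624821 - ((-146316 + 673) + 705616)/(25281 + √1762478) = -3624821 - (-145643 + 705616)/(25281 + √1762478) = -3624821 - 559973/(25281 + √1762478)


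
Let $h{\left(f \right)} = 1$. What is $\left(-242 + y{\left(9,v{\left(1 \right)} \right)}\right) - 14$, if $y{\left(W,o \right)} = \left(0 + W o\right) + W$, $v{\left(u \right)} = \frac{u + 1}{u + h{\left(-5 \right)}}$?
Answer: $-238$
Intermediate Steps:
$v{\left(u \right)} = 1$ ($v{\left(u \right)} = \frac{u + 1}{u + 1} = \frac{1 + u}{1 + u} = 1$)
$y{\left(W,o \right)} = W + W o$ ($y{\left(W,o \right)} = W o + W = W + W o$)
$\left(-242 + y{\left(9,v{\left(1 \right)} \right)}\right) - 14 = \left(-242 + 9 \left(1 + 1\right)\right) - 14 = \left(-242 + 9 \cdot 2\right) - 14 = \left(-242 + 18\right) - 14 = -224 - 14 = -238$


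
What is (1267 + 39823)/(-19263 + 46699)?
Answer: 20545/13718 ≈ 1.4977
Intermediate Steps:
(1267 + 39823)/(-19263 + 46699) = 41090/27436 = 41090*(1/27436) = 20545/13718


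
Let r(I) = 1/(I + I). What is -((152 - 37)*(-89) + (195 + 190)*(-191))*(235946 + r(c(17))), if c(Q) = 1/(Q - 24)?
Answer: 19764903225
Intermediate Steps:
c(Q) = 1/(-24 + Q)
r(I) = 1/(2*I)
-((152 - 37)*(-89) + (195 + 190)*(-191))*(235946 + r(c(17))) = -((152 - 37)*(-89) + (195 + 190)*(-191))*(235946 + 1/(2*(1/(-24 + 17)))) = -(115*(-89) + 385*(-191))*(235946 + 1/(2*(1/(-7)))) = -(-10235 - 73535)*(235946 + 1/(2*(-⅐))) = -(-83770)*(235946 + (½)*(-7)) = -(-83770)*(235946 - 7/2) = -(-83770)*471885/2 = -1*(-19764903225) = 19764903225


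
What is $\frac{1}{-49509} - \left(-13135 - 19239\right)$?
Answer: $\frac{1602804365}{49509} \approx 32374.0$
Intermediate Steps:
$\frac{1}{-49509} - \left(-13135 - 19239\right) = - \frac{1}{49509} - \left(-13135 - 19239\right) = - \frac{1}{49509} - -32374 = - \frac{1}{49509} + 32374 = \frac{1602804365}{49509}$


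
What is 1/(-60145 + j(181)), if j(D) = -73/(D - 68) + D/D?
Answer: -113/6796345 ≈ -1.6627e-5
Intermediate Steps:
j(D) = 1 - 73/(-68 + D) (j(D) = -73/(-68 + D) + 1 = 1 - 73/(-68 + D))
1/(-60145 + j(181)) = 1/(-60145 + (-141 + 181)/(-68 + 181)) = 1/(-60145 + 40/113) = 1/(-6796345/113) = -113/6796345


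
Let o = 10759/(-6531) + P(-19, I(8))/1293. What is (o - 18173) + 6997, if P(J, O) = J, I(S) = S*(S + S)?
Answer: -4494795004/402123 ≈ -11178.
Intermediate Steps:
I(S) = 2*S**2 (I(S) = S*(2*S) = 2*S**2)
o = -668356/402123 (o = 10759/(-6531) - 19/1293 = 10759*(-1/6531) - 19*1/1293 = -1537/933 - 19/1293 = -668356/402123 ≈ -1.6621)
(o - 18173) + 6997 = (-668356/402123 - 18173) + 6997 = -7308449635/402123 + 6997 = -4494795004/402123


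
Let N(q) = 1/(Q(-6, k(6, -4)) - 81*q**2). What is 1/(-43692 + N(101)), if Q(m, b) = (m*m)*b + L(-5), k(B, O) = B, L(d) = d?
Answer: -826070/36092650441 ≈ -2.2887e-5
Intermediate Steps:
Q(m, b) = -5 + b*m**2 (Q(m, b) = (m*m)*b - 5 = m**2*b - 5 = b*m**2 - 5 = -5 + b*m**2)
N(q) = 1/(211 - 81*q**2) (N(q) = 1/((-5 + 6*(-6)**2) - 81*q**2) = 1/((-5 + 6*36) - 81*q**2) = 1/((-5 + 216) - 81*q**2) = 1/(211 - 81*q**2))
1/(-43692 + N(101)) = 1/(-43692 - 1/(-211 + 81*101**2)) = 1/(-43692 - 1/(-211 + 81*10201)) = 1/(-43692 - 1/(-211 + 826281)) = 1/(-43692 - 1/826070) = 1/(-36092650441/826070) = -826070/36092650441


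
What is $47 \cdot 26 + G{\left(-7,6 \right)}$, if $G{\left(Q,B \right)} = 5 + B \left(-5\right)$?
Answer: $1197$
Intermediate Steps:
$G{\left(Q,B \right)} = 5 - 5 B$
$47 \cdot 26 + G{\left(-7,6 \right)} = 47 \cdot 26 + \left(5 - 30\right) = 1222 + \left(5 - 30\right) = 1222 - 25 = 1197$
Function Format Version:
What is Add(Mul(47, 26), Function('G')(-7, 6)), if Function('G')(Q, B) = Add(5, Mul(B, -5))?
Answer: 1197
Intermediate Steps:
Function('G')(Q, B) = Add(5, Mul(-5, B))
Add(Mul(47, 26), Function('G')(-7, 6)) = Add(Mul(47, 26), Add(5, Mul(-5, 6))) = Add(1222, Add(5, -30)) = Add(1222, -25) = 1197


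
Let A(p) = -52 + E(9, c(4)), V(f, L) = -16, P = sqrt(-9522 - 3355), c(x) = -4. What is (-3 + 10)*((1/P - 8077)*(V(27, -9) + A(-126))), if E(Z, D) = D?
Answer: 4070808 + 504*I*sqrt(12877)/12877 ≈ 4.0708e+6 + 4.4414*I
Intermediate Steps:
P = I*sqrt(12877) (P = sqrt(-12877) = I*sqrt(12877) ≈ 113.48*I)
A(p) = -56 (A(p) = -52 - 4 = -56)
(-3 + 10)*((1/P - 8077)*(V(27, -9) + A(-126))) = (-3 + 10)*((1/(I*sqrt(12877)) - 8077)*(-16 - 56)) = 7*((-I*sqrt(12877)/12877 - 8077)*(-72)) = 7*((-8077 - I*sqrt(12877)/12877)*(-72)) = 7*(581544 + 72*I*sqrt(12877)/12877) = 4070808 + 504*I*sqrt(12877)/12877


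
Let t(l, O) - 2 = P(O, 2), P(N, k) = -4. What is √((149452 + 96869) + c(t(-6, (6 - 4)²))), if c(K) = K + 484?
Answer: √246803 ≈ 496.79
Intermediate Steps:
t(l, O) = -2 (t(l, O) = 2 - 4 = -2)
c(K) = 484 + K
√((149452 + 96869) + c(t(-6, (6 - 4)²))) = √((149452 + 96869) + (484 - 2)) = √(246321 + 482) = √246803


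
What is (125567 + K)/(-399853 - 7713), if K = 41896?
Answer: -167463/407566 ≈ -0.41089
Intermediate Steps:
(125567 + K)/(-399853 - 7713) = (125567 + 41896)/(-399853 - 7713) = 167463/(-407566) = 167463*(-1/407566) = -167463/407566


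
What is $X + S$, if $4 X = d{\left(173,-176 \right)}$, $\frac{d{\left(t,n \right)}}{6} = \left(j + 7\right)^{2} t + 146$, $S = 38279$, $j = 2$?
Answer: $\frac{119035}{2} \approx 59518.0$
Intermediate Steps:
$d{\left(t,n \right)} = 876 + 486 t$ ($d{\left(t,n \right)} = 6 \left(\left(2 + 7\right)^{2} t + 146\right) = 6 \left(9^{2} t + 146\right) = 6 \left(81 t + 146\right) = 6 \left(146 + 81 t\right) = 876 + 486 t$)
$X = \frac{42477}{2}$ ($X = \frac{876 + 486 \cdot 173}{4} = \frac{876 + 84078}{4} = \frac{1}{4} \cdot 84954 = \frac{42477}{2} \approx 21239.0$)
$X + S = \frac{42477}{2} + 38279 = \frac{119035}{2}$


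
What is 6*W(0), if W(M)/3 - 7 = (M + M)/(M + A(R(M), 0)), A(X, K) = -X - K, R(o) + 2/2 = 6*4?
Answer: 126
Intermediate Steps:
R(o) = 23 (R(o) = -1 + 6*4 = -1 + 24 = 23)
A(X, K) = -K - X
W(M) = 21 + 6*M/(-23 + M) (W(M) = 21 + 3*((M + M)/(M + (-1*0 - 1*23))) = 21 + 3*((2*M)/(M + (0 - 23))) = 21 + 3*((2*M)/(M - 23)) = 21 + 3*((2*M)/(-23 + M)) = 21 + 3*(2*M/(-23 + M)) = 21 + 6*M/(-23 + M))
6*W(0) = 6*(3*(-161 + 9*0)/(-23 + 0)) = 6*(3*(-161 + 0)/(-23)) = 6*(3*(-1/23)*(-161)) = 6*21 = 126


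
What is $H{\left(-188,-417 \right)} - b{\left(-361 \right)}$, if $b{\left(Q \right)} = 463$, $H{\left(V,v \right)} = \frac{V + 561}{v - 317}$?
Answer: $- \frac{340215}{734} \approx -463.51$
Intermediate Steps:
$H{\left(V,v \right)} = \frac{561 + V}{-317 + v}$
$H{\left(-188,-417 \right)} - b{\left(-361 \right)} = \frac{561 - 188}{-317 - 417} - 463 = \frac{1}{-734} \cdot 373 - 463 = \left(- \frac{1}{734}\right) 373 - 463 = - \frac{373}{734} - 463 = - \frac{340215}{734}$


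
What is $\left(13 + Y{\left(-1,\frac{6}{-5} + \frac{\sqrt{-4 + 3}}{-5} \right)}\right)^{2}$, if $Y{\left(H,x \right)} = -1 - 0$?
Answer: $144$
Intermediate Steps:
$Y{\left(H,x \right)} = -1$ ($Y{\left(H,x \right)} = -1 + 0 = -1$)
$\left(13 + Y{\left(-1,\frac{6}{-5} + \frac{\sqrt{-4 + 3}}{-5} \right)}\right)^{2} = \left(13 - 1\right)^{2} = 12^{2} = 144$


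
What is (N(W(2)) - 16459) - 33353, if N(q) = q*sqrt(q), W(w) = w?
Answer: -49812 + 2*sqrt(2) ≈ -49809.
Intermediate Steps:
N(q) = q**(3/2)
(N(W(2)) - 16459) - 33353 = (2**(3/2) - 16459) - 33353 = (2*sqrt(2) - 16459) - 33353 = (-16459 + 2*sqrt(2)) - 33353 = -49812 + 2*sqrt(2)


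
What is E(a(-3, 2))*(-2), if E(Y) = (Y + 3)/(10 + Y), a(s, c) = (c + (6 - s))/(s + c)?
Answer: -16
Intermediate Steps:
a(s, c) = (6 + c - s)/(c + s)
E(Y) = (3 + Y)/(10 + Y)
E(a(-3, 2))*(-2) = ((3 + (6 + 2 - 1*(-3))/(2 - 3))/(10 + (6 + 2 - 1*(-3))/(2 - 3)))*(-2) = ((3 + (6 + 2 + 3)/(-1))/(10 + (6 + 2 + 3)/(-1)))*(-2) = ((3 - 1*11)/(10 - 1*11))*(-2) = ((3 - 11)/(10 - 11))*(-2) = (-8/(-1))*(-2) = -1*(-8)*(-2) = 8*(-2) = -16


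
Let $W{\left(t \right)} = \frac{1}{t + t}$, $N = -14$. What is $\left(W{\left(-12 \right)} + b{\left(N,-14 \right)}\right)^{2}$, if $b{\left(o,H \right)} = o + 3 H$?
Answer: $\frac{1809025}{576} \approx 3140.7$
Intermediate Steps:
$W{\left(t \right)} = \frac{1}{2 t}$
$\left(W{\left(-12 \right)} + b{\left(N,-14 \right)}\right)^{2} = \left(\frac{1}{2 \left(-12\right)} + \left(-14 + 3 \left(-14\right)\right)\right)^{2} = \left(\frac{1}{2} \left(- \frac{1}{12}\right) - 56\right)^{2} = \left(- \frac{1}{24} - 56\right)^{2} = \left(- \frac{1345}{24}\right)^{2} = \frac{1809025}{576}$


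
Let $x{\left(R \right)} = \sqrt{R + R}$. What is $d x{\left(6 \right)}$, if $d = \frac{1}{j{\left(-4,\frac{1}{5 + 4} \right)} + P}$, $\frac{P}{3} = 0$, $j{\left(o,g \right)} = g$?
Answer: $18 \sqrt{3} \approx 31.177$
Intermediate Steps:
$P = 0$ ($P = 3 \cdot 0 = 0$)
$x{\left(R \right)} = \sqrt{2} \sqrt{R}$ ($x{\left(R \right)} = \sqrt{2 R} = \sqrt{2} \sqrt{R}$)
$d = 9$ ($d = \frac{1}{\frac{1}{5 + 4} + 0} = \frac{1}{\frac{1}{9} + 0} = \frac{1}{\frac{1}{9}} = 9$)
$d x{\left(6 \right)} = 9 \sqrt{2} \sqrt{6} = 9 \cdot 2 \sqrt{3} = 18 \sqrt{3}$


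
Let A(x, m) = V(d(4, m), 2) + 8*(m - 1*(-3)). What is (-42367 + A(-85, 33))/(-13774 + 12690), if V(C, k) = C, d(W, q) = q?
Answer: 21023/542 ≈ 38.788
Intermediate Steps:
A(x, m) = 24 + 9*m (A(x, m) = m + 8*(m - 1*(-3)) = m + 8*(m + 3) = m + 8*(3 + m) = m + (24 + 8*m) = 24 + 9*m)
(-42367 + A(-85, 33))/(-13774 + 12690) = (-42367 + (24 + 9*33))/(-13774 + 12690) = (-42367 + (24 + 297))/(-1084) = (-42367 + 321)*(-1/1084) = -42046*(-1/1084) = 21023/542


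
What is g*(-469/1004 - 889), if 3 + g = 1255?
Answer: -279516825/251 ≈ -1.1136e+6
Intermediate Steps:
g = 1252 (g = -3 + 1255 = 1252)
g*(-469/1004 - 889) = 1252*(-469/1004 - 889) = 1252*(-893025/1004) = -279516825/251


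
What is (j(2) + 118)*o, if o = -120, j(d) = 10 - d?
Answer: -15120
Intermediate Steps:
(j(2) + 118)*o = ((10 - 1*2) + 118)*(-120) = ((10 - 2) + 118)*(-120) = (8 + 118)*(-120) = 126*(-120) = -15120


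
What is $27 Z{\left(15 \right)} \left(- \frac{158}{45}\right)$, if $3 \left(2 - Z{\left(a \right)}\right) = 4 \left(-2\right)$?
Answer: $- \frac{2212}{5} \approx -442.4$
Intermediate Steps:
$Z{\left(a \right)} = \frac{14}{3}$ ($Z{\left(a \right)} = 2 - \frac{4 \left(-2\right)}{3} = 2 - - \frac{8}{3} = 2 + \frac{8}{3} = \frac{14}{3}$)
$27 Z{\left(15 \right)} \left(- \frac{158}{45}\right) = 27 \cdot \frac{14}{3} \left(- \frac{158}{45}\right) = 126 \left(\left(-158\right) \frac{1}{45}\right) = 126 \left(- \frac{158}{45}\right) = - \frac{2212}{5}$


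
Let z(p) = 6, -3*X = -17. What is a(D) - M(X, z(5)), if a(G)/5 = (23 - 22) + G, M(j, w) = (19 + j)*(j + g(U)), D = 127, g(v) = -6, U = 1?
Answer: 5834/9 ≈ 648.22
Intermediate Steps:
X = 17/3 (X = -1/3*(-17) = 17/3 ≈ 5.6667)
M(j, w) = (-6 + j)*(19 + j) (M(j, w) = (19 + j)*(j - 6) = (19 + j)*(-6 + j) = (-6 + j)*(19 + j))
a(G) = 5 + 5*G (a(G) = 5*((23 - 22) + G) = 5*(1 + G) = 5 + 5*G)
a(D) - M(X, z(5)) = (5 + 5*127) - (-114 + (17/3)**2 + 13*(17/3)) = (5 + 635) - (-114 + 289/9 + 221/3) = 640 - 1*(-74/9) = 640 + 74/9 = 5834/9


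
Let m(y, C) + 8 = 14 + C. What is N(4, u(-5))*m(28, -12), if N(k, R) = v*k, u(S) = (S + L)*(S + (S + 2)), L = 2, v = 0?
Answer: 0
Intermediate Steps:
m(y, C) = 6 + C (m(y, C) = -8 + (14 + C) = 6 + C)
u(S) = (2 + S)*(2 + 2*S) (u(S) = (S + 2)*(S + (S + 2)) = (2 + S)*(S + (2 + S)) = (2 + S)*(2 + 2*S))
N(k, R) = 0 (N(k, R) = 0*k = 0)
N(4, u(-5))*m(28, -12) = 0*(6 - 12) = 0*(-6) = 0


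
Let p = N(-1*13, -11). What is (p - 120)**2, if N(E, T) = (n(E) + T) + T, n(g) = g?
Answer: 24025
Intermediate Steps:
N(E, T) = E + 2*T (N(E, T) = (E + T) + T = E + 2*T)
p = -35 (p = -1*13 + 2*(-11) = -13 - 22 = -35)
(p - 120)**2 = (-35 - 120)**2 = (-155)**2 = 24025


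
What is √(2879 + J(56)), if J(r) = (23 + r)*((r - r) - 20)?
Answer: √1299 ≈ 36.042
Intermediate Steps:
J(r) = -460 - 20*r (J(r) = (23 + r)*(0 - 20) = (23 + r)*(-20) = -460 - 20*r)
√(2879 + J(56)) = √(2879 + (-460 - 20*56)) = √(2879 + (-460 - 1120)) = √(2879 - 1580) = √1299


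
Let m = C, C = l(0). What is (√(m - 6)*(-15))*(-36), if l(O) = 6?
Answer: 0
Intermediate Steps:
C = 6
m = 6
(√(m - 6)*(-15))*(-36) = (√(6 - 6)*(-15))*(-36) = (√0*(-15))*(-36) = (0*(-15))*(-36) = 0*(-36) = 0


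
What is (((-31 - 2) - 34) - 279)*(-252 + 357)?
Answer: -36330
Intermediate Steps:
(((-31 - 2) - 34) - 279)*(-252 + 357) = ((-33 - 34) - 279)*105 = (-67 - 279)*105 = -346*105 = -36330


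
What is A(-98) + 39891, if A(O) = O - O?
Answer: 39891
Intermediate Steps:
A(O) = 0
A(-98) + 39891 = 0 + 39891 = 39891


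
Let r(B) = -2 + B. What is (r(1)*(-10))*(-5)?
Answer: -50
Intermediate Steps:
(r(1)*(-10))*(-5) = ((-2 + 1)*(-10))*(-5) = -1*(-10)*(-5) = 10*(-5) = -50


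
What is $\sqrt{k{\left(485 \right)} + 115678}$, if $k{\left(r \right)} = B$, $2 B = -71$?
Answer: $\frac{\sqrt{462570}}{2} \approx 340.06$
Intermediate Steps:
$B = - \frac{71}{2}$ ($B = \frac{1}{2} \left(-71\right) = - \frac{71}{2} \approx -35.5$)
$k{\left(r \right)} = - \frac{71}{2}$
$\sqrt{k{\left(485 \right)} + 115678} = \sqrt{- \frac{71}{2} + 115678} = \sqrt{\frac{231285}{2}} = \frac{\sqrt{462570}}{2}$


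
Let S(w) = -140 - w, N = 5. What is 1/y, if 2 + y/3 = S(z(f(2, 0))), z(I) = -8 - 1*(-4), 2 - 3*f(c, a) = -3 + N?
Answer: -1/414 ≈ -0.0024155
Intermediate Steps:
f(c, a) = 0 (f(c, a) = ⅔ - (-3 + 5)/3 = ⅔ - ⅓*2 = ⅔ - ⅔ = 0)
z(I) = -4 (z(I) = -8 + 4 = -4)
y = -414 (y = -6 + 3*(-140 - 1*(-4)) = -6 + 3*(-140 + 4) = -6 + 3*(-136) = -6 - 408 = -414)
1/y = 1/(-414) = -1/414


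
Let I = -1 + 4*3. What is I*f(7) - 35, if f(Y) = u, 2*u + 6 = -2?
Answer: -79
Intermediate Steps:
I = 11 (I = -1 + 12 = 11)
u = -4 (u = -3 + (½)*(-2) = -3 - 1 = -4)
f(Y) = -4
I*f(7) - 35 = 11*(-4) - 35 = -44 - 35 = -79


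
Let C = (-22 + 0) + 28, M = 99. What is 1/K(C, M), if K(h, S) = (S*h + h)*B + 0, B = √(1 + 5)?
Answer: √6/3600 ≈ 0.00068041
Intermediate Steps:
B = √6 ≈ 2.4495
C = 6 (C = -22 + 28 = 6)
K(h, S) = √6*(h + S*h) (K(h, S) = (S*h + h)*√6 + 0 = (h + S*h)*√6 + 0 = √6*(h + S*h) + 0 = √6*(h + S*h))
1/K(C, M) = 1/(6*√6*(1 + 99)) = 1/(6*√6*100) = 1/(600*√6) = √6/3600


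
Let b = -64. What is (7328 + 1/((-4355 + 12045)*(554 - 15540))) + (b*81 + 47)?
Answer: 252495966939/115242340 ≈ 2191.0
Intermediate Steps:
(7328 + 1/((-4355 + 12045)*(554 - 15540))) + (b*81 + 47) = (7328 + 1/((-4355 + 12045)*(554 - 15540))) + (-64*81 + 47) = (7328 + 1/(7690*(-14986))) + (-5184 + 47) = (7328 + 1/(-115242340)) - 5137 = (7328 - 1/115242340) - 5137 = 844495867519/115242340 - 5137 = 252495966939/115242340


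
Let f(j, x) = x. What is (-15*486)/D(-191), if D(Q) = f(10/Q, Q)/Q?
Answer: -7290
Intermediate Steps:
D(Q) = 1 (D(Q) = Q/Q = 1)
(-15*486)/D(-191) = -15*486/1 = -7290*1 = -7290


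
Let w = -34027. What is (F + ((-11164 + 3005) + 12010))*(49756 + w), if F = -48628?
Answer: -704297433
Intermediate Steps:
(F + ((-11164 + 3005) + 12010))*(49756 + w) = (-48628 + ((-11164 + 3005) + 12010))*(49756 - 34027) = (-48628 + (-8159 + 12010))*15729 = (-48628 + 3851)*15729 = -44777*15729 = -704297433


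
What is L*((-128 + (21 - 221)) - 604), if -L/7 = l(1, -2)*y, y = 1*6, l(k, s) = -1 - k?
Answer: -78288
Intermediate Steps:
y = 6
L = 84 (L = -7*(-1 - 1*1)*6 = -7*(-1 - 1)*6 = -(-14)*6 = -7*(-12) = 84)
L*((-128 + (21 - 221)) - 604) = 84*((-128 + (21 - 221)) - 604) = 84*((-128 - 200) - 604) = 84*(-328 - 604) = 84*(-932) = -78288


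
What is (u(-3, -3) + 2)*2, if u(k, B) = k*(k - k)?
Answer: 4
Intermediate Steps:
u(k, B) = 0 (u(k, B) = k*0 = 0)
(u(-3, -3) + 2)*2 = (0 + 2)*2 = 2*2 = 4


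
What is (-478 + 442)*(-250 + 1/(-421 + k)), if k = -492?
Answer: 8217036/913 ≈ 9000.0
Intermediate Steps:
(-478 + 442)*(-250 + 1/(-421 + k)) = (-478 + 442)*(-250 + 1/(-421 - 492)) = -36*(-250 + 1/(-913)) = -36*(-250 - 1/913) = -36*(-228251/913) = 8217036/913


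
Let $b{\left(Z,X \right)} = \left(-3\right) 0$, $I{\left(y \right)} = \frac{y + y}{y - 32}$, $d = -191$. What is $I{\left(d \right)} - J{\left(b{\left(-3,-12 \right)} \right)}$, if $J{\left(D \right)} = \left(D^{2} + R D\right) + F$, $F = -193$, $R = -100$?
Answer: $\frac{43421}{223} \approx 194.71$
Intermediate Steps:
$I{\left(y \right)} = \frac{2 y}{-32 + y}$
$b{\left(Z,X \right)} = 0$
$J{\left(D \right)} = -193 + D^{2} - 100 D$ ($J{\left(D \right)} = \left(D^{2} - 100 D\right) - 193 = -193 + D^{2} - 100 D$)
$I{\left(d \right)} - J{\left(b{\left(-3,-12 \right)} \right)} = 2 \left(-191\right) \frac{1}{-32 - 191} - \left(-193 + 0^{2} - 0\right) = 2 \left(-191\right) \frac{1}{-223} - \left(-193 + 0 + 0\right) = 2 \left(-191\right) \left(- \frac{1}{223}\right) - -193 = \frac{382}{223} + 193 = \frac{43421}{223}$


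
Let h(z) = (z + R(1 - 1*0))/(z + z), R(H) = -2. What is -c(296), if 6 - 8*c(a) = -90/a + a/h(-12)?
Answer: 519165/8288 ≈ 62.641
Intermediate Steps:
h(z) = (-2 + z)/(2*z) (h(z) = (z - 2)/(z + z) = (-2 + z)/((2*z)) = (-2 + z)*(1/(2*z)) = (-2 + z)/(2*z))
c(a) = ¾ - 3*a/14 + 45/(4*a) (c(a) = ¾ - (-90/a + a/(((½)*(-2 - 12)/(-12))))/8 = ¾ - (-90/a + a/(((½)*(-1/12)*(-14))))/8 = ¾ - (-90/a + a/(7/12))/8 = ¾ - (-90/a + a*(12/7))/8 = ¾ - (-90/a + 12*a/7)/8 = ¾ + (-3*a/14 + 45/(4*a)) = ¾ - 3*a/14 + 45/(4*a))
-c(296) = -3*(105 + 296*(7 - 2*296))/(28*296) = -3*(105 + 296*(7 - 592))/(28*296) = -3*(105 + 296*(-585))/(28*296) = -3*(105 - 173160)/(28*296) = -3*(-173055)/(28*296) = -1*(-519165/8288) = 519165/8288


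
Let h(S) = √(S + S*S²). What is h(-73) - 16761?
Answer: -16761 + I*√389090 ≈ -16761.0 + 623.77*I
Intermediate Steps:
h(S) = √(S + S³)
h(-73) - 16761 = √(-73 + (-73)³) - 16761 = √(-73 - 389017) - 16761 = √(-389090) - 16761 = I*√389090 - 16761 = -16761 + I*√389090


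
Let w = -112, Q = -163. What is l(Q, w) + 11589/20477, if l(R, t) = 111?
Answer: 2284536/20477 ≈ 111.57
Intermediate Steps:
l(Q, w) + 11589/20477 = 111 + 11589/20477 = 2284536/20477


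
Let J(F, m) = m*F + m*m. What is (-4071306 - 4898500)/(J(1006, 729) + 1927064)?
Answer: -8969806/3191879 ≈ -2.8102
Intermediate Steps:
J(F, m) = m**2 + F*m (J(F, m) = F*m + m**2 = m**2 + F*m)
(-4071306 - 4898500)/(J(1006, 729) + 1927064) = (-4071306 - 4898500)/(729*(1006 + 729) + 1927064) = -8969806/(729*1735 + 1927064) = -8969806/(1264815 + 1927064) = -8969806/3191879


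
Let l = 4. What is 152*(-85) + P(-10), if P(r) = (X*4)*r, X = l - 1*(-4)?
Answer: -13240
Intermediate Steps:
X = 8 (X = 4 - 1*(-4) = 4 + 4 = 8)
P(r) = 32*r (P(r) = (8*4)*r = 32*r)
152*(-85) + P(-10) = 152*(-85) + 32*(-10) = -12920 - 320 = -13240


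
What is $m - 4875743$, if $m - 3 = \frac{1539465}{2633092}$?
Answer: $- \frac{12838270448615}{2633092} \approx -4.8757 \cdot 10^{6}$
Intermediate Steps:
$m = \frac{9438741}{2633092}$ ($m = 3 + \frac{1539465}{2633092} = \frac{9438741}{2633092} \approx 3.5847$)
$m - 4875743 = \frac{9438741}{2633092} - 4875743 = - \frac{12838270448615}{2633092}$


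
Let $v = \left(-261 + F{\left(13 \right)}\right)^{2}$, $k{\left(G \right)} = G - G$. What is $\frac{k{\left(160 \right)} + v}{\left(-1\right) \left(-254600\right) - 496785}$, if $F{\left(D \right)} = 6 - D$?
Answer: $- \frac{71824}{242185} \approx -0.29657$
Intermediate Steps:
$k{\left(G \right)} = 0$
$v = 71824$ ($v = \left(-261 + \left(6 - 13\right)\right)^{2} = \left(-261 - 7\right)^{2} = \left(-268\right)^{2} = 71824$)
$\frac{k{\left(160 \right)} + v}{\left(-1\right) \left(-254600\right) - 496785} = \frac{0 + 71824}{\left(-1\right) \left(-254600\right) - 496785} = \frac{71824}{254600 - 496785} = \frac{71824}{-242185} = 71824 \left(- \frac{1}{242185}\right) = - \frac{71824}{242185}$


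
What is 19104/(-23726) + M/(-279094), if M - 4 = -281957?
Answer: 678902551/3310892122 ≈ 0.20505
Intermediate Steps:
M = -281953 (M = 4 - 281957 = -281953)
19104/(-23726) + M/(-279094) = 19104/(-23726) - 281953/(-279094) = 19104*(-1/23726) - 281953*(-1/279094) = -9552/11863 + 281953/279094 = 678902551/3310892122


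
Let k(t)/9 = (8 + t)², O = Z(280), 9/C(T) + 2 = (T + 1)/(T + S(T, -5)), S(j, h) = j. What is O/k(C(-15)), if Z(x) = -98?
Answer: -1058/441 ≈ -2.3991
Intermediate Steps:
C(T) = 9/(-2 + (1 + T)/(2*T)) (C(T) = 9/(-2 + (T + 1)/(T + T)) = 9/(-2 + (1 + T)/((2*T))) = 9/(-2 + (1 + T)*(1/(2*T))) = 9/(-2 + (1 + T)/(2*T)))
O = -98
k(t) = 9*(8 + t)²
O/k(C(-15)) = -98*1/(9*(8 - 18*(-15)/(-1 + 3*(-15)))²) = -98*1/(9*(8 - 18*(-15)/(-1 - 45))²) = -98*1/(9*(8 - 18*(-15)/(-46))²) = -98*1/(9*(8 - 18*(-15)*(-1/46))²) = -98*1/(9*(8 - 135/23)²) = -98/(9*(49/23)²) = -98/(9*(2401/529)) = -98/21609/529 = -98*529/21609 = -1058/441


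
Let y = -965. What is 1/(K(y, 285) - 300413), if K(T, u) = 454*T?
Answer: -1/738523 ≈ -1.3541e-6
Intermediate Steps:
1/(K(y, 285) - 300413) = 1/(454*(-965) - 300413) = 1/(-438110 - 300413) = 1/(-738523) = -1/738523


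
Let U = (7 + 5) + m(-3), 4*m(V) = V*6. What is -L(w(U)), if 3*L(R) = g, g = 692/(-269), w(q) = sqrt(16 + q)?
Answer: 692/807 ≈ 0.85750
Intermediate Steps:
m(V) = 3*V/2 (m(V) = (V*6)/4 = (6*V)/4 = 3*V/2)
U = 15/2 (U = (7 + 5) + (3/2)*(-3) = 12 - 9/2 = 15/2 ≈ 7.5000)
g = -692/269 (g = 692*(-1/269) = -692/269 ≈ -2.5725)
L(R) = -692/807 (L(R) = (1/3)*(-692/269) = -692/807)
-L(w(U)) = -1*(-692/807) = 692/807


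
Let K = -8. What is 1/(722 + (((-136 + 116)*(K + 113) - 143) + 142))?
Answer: -1/1379 ≈ -0.00072516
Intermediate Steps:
1/(722 + (((-136 + 116)*(K + 113) - 143) + 142)) = 1/(722 + (((-136 + 116)*(-8 + 113) - 143) + 142)) = 1/(722 + ((-20*105 - 143) + 142)) = 1/(722 + ((-2100 - 143) + 142)) = 1/(722 + (-2243 + 142)) = 1/(722 - 2101) = 1/(-1379) = -1/1379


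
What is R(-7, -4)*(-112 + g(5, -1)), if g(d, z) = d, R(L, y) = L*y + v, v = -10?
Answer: -1926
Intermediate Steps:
R(L, y) = -10 + L*y (R(L, y) = L*y - 10 = -10 + L*y)
R(-7, -4)*(-112 + g(5, -1)) = (-10 - 7*(-4))*(-112 + 5) = (-10 + 28)*(-107) = 18*(-107) = -1926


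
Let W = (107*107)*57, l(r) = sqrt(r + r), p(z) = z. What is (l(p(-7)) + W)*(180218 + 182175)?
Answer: 236495135049 + 362393*I*sqrt(14) ≈ 2.365e+11 + 1.356e+6*I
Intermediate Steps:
l(r) = sqrt(2)*sqrt(r) (l(r) = sqrt(2*r) = sqrt(2)*sqrt(r))
W = 652593 (W = 11449*57 = 652593)
(l(p(-7)) + W)*(180218 + 182175) = (sqrt(2)*sqrt(-7) + 652593)*(180218 + 182175) = (sqrt(2)*(I*sqrt(7)) + 652593)*362393 = (I*sqrt(14) + 652593)*362393 = (652593 + I*sqrt(14))*362393 = 236495135049 + 362393*I*sqrt(14)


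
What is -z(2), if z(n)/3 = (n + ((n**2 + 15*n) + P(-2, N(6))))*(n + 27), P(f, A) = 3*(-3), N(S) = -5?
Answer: -2349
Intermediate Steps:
P(f, A) = -9
z(n) = 3*(27 + n)*(-9 + n**2 + 16*n) (z(n) = 3*((n + ((n**2 + 15*n) - 9))*(n + 27)) = 3*((n + (-9 + n**2 + 15*n))*(27 + n)) = 3*((-9 + n**2 + 16*n)*(27 + n)) = 3*((27 + n)*(-9 + n**2 + 16*n)) = 3*(27 + n)*(-9 + n**2 + 16*n))
-z(2) = -(-729 + 3*2**3 + 129*2**2 + 1269*2) = -(-729 + 3*8 + 129*4 + 2538) = -(-729 + 24 + 516 + 2538) = -1*2349 = -2349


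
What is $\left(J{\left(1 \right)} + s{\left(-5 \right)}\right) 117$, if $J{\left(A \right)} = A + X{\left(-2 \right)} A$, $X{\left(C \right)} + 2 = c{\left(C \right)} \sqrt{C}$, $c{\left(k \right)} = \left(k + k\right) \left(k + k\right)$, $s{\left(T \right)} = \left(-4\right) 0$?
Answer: $-117 + 1872 i \sqrt{2} \approx -117.0 + 2647.4 i$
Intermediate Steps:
$s{\left(T \right)} = 0$
$c{\left(k \right)} = 4 k^{2}$ ($c{\left(k \right)} = 2 k 2 k = 4 k^{2}$)
$X{\left(C \right)} = -2 + 4 C^{\frac{5}{2}}$ ($X{\left(C \right)} = -2 + 4 C^{2} \sqrt{C} = -2 + 4 C^{\frac{5}{2}}$)
$J{\left(A \right)} = A + A \left(-2 + 16 i \sqrt{2}\right)$ ($J{\left(A \right)} = A + \left(-2 + 4 \left(-2\right)^{\frac{5}{2}}\right) A = A + \left(-2 + 4 \cdot 4 i \sqrt{2}\right) A = A + \left(-2 + 16 i \sqrt{2}\right) A = A + A \left(-2 + 16 i \sqrt{2}\right)$)
$\left(J{\left(1 \right)} + s{\left(-5 \right)}\right) 117 = \left(1 \left(-1 + 16 i \sqrt{2}\right) + 0\right) 117 = \left(\left(-1 + 16 i \sqrt{2}\right) + 0\right) 117 = \left(-1 + 16 i \sqrt{2}\right) 117 = -117 + 1872 i \sqrt{2}$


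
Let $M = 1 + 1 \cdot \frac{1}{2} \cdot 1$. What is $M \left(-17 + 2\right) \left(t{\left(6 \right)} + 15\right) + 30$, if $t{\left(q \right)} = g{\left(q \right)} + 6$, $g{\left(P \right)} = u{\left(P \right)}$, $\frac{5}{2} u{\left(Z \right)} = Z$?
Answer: $- \frac{993}{2} \approx -496.5$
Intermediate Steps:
$u{\left(Z \right)} = \frac{2 Z}{5}$
$g{\left(P \right)} = \frac{2 P}{5}$
$M = \frac{3}{2}$ ($M = 1 + 1 \cdot \frac{1}{2} \cdot 1 = 1 + \frac{1}{2} \cdot 1 = 1 + \frac{1}{2} = \frac{3}{2} \approx 1.5$)
$t{\left(q \right)} = 6 + \frac{2 q}{5}$ ($t{\left(q \right)} = \frac{2 q}{5} + 6 = 6 + \frac{2 q}{5}$)
$M \left(-17 + 2\right) \left(t{\left(6 \right)} + 15\right) + 30 = \frac{3 \left(-17 + 2\right) \left(\left(6 + \frac{2}{5} \cdot 6\right) + 15\right)}{2} + 30 = \frac{3 \left(- 15 \left(\left(6 + \frac{12}{5}\right) + 15\right)\right)}{2} + 30 = \frac{3 \left(- 15 \left(\frac{42}{5} + 15\right)\right)}{2} + 30 = \frac{3 \left(\left(-15\right) \frac{117}{5}\right)}{2} + 30 = \frac{3}{2} \left(-351\right) + 30 = - \frac{1053}{2} + 30 = - \frac{993}{2}$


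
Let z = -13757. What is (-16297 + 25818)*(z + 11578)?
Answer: -20746259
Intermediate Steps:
(-16297 + 25818)*(z + 11578) = (-16297 + 25818)*(-13757 + 11578) = 9521*(-2179) = -20746259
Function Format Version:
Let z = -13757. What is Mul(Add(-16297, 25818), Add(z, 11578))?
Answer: -20746259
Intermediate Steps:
Mul(Add(-16297, 25818), Add(z, 11578)) = Mul(Add(-16297, 25818), Add(-13757, 11578)) = Mul(9521, -2179) = -20746259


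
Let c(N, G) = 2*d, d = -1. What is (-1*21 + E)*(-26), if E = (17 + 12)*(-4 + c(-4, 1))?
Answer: 5070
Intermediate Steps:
c(N, G) = -2 (c(N, G) = 2*(-1) = -2)
E = -174 (E = (17 + 12)*(-4 - 2) = 29*(-6) = -174)
(-1*21 + E)*(-26) = (-1*21 - 174)*(-26) = (-21 - 174)*(-26) = -195*(-26) = 5070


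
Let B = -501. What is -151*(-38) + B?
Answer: 5237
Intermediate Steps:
-151*(-38) + B = -151*(-38) - 501 = 5738 - 501 = 5237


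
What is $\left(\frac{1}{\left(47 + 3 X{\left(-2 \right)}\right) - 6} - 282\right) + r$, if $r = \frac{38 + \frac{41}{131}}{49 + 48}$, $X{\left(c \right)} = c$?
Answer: $- \frac{125229718}{444745} \approx -281.58$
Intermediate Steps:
$r = \frac{5019}{12707}$ ($r = \frac{38 + 41 \cdot \frac{1}{131}}{97} = \left(38 + \frac{41}{131}\right) \frac{1}{97} = \frac{5019}{131} \cdot \frac{1}{97} = \frac{5019}{12707} \approx 0.39498$)
$\left(\frac{1}{\left(47 + 3 X{\left(-2 \right)}\right) - 6} - 282\right) + r = \left(\frac{1}{\left(47 + 3 \left(-2\right)\right) - 6} - 282\right) + \frac{5019}{12707} = \left(\frac{1}{\left(47 - 6\right) - 6} - 282\right) + \frac{5019}{12707} = \left(\frac{1}{41 - 6} - 282\right) + \frac{5019}{12707} = \left(\frac{1}{35} - 282\right) + \frac{5019}{12707} = - \frac{9869}{35} + \frac{5019}{12707} = - \frac{125229718}{444745}$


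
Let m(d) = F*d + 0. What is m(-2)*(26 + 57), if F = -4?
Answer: 664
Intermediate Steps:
m(d) = -4*d (m(d) = -4*d + 0 = -4*d)
m(-2)*(26 + 57) = (-4*(-2))*(26 + 57) = 8*83 = 664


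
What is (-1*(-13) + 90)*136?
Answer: 14008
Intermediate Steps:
(-1*(-13) + 90)*136 = (13 + 90)*136 = 103*136 = 14008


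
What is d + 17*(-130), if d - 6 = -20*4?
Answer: -2284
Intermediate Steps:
d = -74 (d = 6 - 20*4 = 6 - 80 = -74)
d + 17*(-130) = -74 + 17*(-130) = -74 - 2210 = -2284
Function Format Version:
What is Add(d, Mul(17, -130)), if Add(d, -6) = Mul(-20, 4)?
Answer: -2284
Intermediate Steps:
d = -74 (d = Add(6, Mul(-20, 4)) = Add(6, -80) = -74)
Add(d, Mul(17, -130)) = Add(-74, Mul(17, -130)) = Add(-74, -2210) = -2284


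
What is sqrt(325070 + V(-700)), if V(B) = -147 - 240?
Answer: sqrt(324683) ≈ 569.81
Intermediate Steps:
V(B) = -387
sqrt(325070 + V(-700)) = sqrt(325070 - 387) = sqrt(324683)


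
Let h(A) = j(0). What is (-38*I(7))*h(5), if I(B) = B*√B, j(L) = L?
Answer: 0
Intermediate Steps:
h(A) = 0
I(B) = B^(3/2)
(-38*I(7))*h(5) = -266*√7*0 = 0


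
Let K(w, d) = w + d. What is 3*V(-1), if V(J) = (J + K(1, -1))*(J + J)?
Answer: 6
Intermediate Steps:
K(w, d) = d + w
V(J) = 2*J² (V(J) = (J + (-1 + 1))*(J + J) = (J + 0)*(2*J) = J*(2*J) = 2*J²)
3*V(-1) = 3*(2*(-1)²) = 3*(2*1) = 3*2 = 6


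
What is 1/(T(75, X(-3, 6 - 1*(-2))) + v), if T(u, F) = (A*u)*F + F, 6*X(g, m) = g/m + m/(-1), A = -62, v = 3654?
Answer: 48/486875 ≈ 9.8588e-5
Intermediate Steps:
X(g, m) = -m/6 + g/(6*m) (X(g, m) = (g/m + m/(-1))/6 = (g/m + m*(-1))/6 = (g/m - m)/6 = (-m + g/m)/6 = -m/6 + g/(6*m))
T(u, F) = F - 62*F*u (T(u, F) = (-62*u)*F + F = -62*F*u + F = F - 62*F*u)
1/(T(75, X(-3, 6 - 1*(-2))) + v) = 1/(((-3 - (6 - 1*(-2))²)/(6*(6 - 1*(-2))))*(1 - 62*75) + 3654) = 1/(((-3 - (6 + 2)²)/(6*(6 + 2)))*(1 - 4650) + 3654) = 1/(((⅙)*(-3 - 1*8²)/8)*(-4649) + 3654) = 1/(((⅙)*(⅛)*(-3 - 1*64))*(-4649) + 3654) = 1/(((⅙)*(⅛)*(-3 - 64))*(-4649) + 3654) = 1/(((⅙)*(⅛)*(-67))*(-4649) + 3654) = 1/(-67/48*(-4649) + 3654) = 1/(311483/48 + 3654) = 1/(486875/48) = 48/486875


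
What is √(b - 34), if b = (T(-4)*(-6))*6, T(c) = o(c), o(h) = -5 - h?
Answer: √2 ≈ 1.4142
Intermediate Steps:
T(c) = -5 - c
b = 36 (b = ((-5 - 1*(-4))*(-6))*6 = ((-5 + 4)*(-6))*6 = -1*(-6)*6 = 6*6 = 36)
√(b - 34) = √(36 - 34) = √2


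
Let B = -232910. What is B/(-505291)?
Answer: 232910/505291 ≈ 0.46094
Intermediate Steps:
B/(-505291) = -232910/(-505291) = -232910*(-1/505291) = 232910/505291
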